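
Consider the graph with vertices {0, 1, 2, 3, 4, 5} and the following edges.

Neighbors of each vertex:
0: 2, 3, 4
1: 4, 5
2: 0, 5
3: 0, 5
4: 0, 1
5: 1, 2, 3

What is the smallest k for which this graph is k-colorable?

3

The cycle 5-1-4-0-2-5 has odd length 5, so it cannot be 2-colored; at least 3 colors are needed.
3 colors suffice: color red → {0, 5}; color blue → {2, 3, 4}; color green → {1}. Every edge joins two different colors.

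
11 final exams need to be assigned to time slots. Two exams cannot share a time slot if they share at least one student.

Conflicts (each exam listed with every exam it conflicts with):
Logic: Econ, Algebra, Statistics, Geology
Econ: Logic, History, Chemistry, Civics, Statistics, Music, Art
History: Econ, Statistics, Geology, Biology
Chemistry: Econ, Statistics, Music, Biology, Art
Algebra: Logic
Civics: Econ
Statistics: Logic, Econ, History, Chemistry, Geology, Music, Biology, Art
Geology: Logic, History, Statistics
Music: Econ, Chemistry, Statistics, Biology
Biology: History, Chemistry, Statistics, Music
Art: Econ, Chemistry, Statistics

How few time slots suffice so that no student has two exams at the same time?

Econ, Chemistry, Statistics, Music are mutually in conflict, so at least 4 time slots are needed.
4 time slots suffice: time slot 1 → {Algebra, Civics, Statistics}; time slot 2 → {Econ, Geology, Biology}; time slot 3 → {Logic, History, Chemistry}; time slot 4 → {Music, Art}. Every pair that conflicts lands in different time slots.

4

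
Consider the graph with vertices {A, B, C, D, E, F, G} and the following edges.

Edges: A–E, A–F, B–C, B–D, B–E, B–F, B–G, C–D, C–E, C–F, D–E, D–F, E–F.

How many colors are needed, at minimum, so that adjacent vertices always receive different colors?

B, C, D, E, F are pairwise adjacent (a clique of size 5), so at least 5 colors are needed.
5 colors suffice: color 1 → {E, G}; color 2 → {A, B}; color 3 → {F}; color 4 → {C}; color 5 → {D}. No two adjacent vertices share a color.

5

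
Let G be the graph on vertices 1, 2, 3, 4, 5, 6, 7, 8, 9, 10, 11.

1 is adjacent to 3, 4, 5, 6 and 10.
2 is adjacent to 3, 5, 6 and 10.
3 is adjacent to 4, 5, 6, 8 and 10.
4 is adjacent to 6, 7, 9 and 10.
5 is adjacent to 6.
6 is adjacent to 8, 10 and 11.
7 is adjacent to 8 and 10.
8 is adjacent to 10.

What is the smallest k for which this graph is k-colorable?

1, 3, 4, 6, 10 are mutually adjacent (a clique of size 5), so at least 5 colors are needed.
5 colors suffice: color red → {6, 7, 9}; color blue → {3, 11}; color green → {5, 10}; color yellow → {2, 4, 8}; color purple → {1}. Each edge has distinct colors on its endpoints.

5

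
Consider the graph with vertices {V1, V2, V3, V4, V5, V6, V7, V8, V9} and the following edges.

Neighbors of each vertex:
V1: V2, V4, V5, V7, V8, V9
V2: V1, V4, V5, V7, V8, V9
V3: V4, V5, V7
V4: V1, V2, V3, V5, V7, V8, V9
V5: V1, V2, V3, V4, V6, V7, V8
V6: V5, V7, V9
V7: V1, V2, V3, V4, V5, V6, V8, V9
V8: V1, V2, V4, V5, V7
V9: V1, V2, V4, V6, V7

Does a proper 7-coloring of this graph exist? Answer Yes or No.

The chromatic number is 6. V1, V2, V4, V5, V7, V8 are mutually adjacent (a clique of size 6), so at least 6 colors are needed.
6 colors suffice: color 1 → {V7}; color 2 → {V4, V6}; color 3 → {V5, V9}; color 4 → {V1, V3}; color 5 → {V2}; color 6 → {V8}.
Since 7 ≥ 6, a proper 7-coloring certainly exists.

Yes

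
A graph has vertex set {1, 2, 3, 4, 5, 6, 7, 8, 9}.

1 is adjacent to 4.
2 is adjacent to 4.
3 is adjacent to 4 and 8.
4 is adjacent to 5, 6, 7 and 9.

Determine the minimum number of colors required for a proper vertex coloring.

4 and 9 are adjacent, so at least 2 colors are needed.
One proper 2-coloring: 1=blue, 2=blue, 3=blue, 4=red, 5=blue, 6=blue, 7=blue, 8=red, 9=blue. No two adjacent vertices share a color.

2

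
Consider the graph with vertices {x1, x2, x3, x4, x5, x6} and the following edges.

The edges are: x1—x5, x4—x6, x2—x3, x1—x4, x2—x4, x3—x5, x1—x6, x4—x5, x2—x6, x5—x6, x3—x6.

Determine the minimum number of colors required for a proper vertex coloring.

x1, x4, x5, x6 form a clique, so at least 4 colors are needed.
One proper 4-coloring: x1=4, x2=2, x3=3, x4=3, x5=2, x6=1. Each edge has distinct colors on its endpoints.

4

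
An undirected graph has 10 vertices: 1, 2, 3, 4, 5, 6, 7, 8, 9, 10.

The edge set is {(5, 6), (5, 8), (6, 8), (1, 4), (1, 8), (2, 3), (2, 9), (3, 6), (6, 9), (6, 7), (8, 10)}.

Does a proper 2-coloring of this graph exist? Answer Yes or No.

5, 6, 8 are pairwise adjacent, so at least 3 colors are needed.
So 2 colors are not enough.

No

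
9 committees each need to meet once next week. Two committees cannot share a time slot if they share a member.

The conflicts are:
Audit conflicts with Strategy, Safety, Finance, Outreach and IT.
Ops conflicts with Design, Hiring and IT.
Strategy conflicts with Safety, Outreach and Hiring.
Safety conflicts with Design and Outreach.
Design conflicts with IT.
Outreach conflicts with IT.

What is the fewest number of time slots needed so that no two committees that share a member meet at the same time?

Audit, Strategy, Safety, Outreach are mutually in conflict, so at least 4 time slots are needed.
A valid assignment using 4 time slots: Audit=1, Ops=3, Strategy=3, Safety=2, Design=1, Finance=2, Outreach=4, Hiring=1, IT=2. Every pair that conflicts lands in different time slots.

4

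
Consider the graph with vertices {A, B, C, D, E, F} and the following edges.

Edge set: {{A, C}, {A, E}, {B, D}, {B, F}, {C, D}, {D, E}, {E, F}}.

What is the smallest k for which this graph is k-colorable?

C and D are adjacent, so at least 2 colors are needed.
2 colors suffice: color red → {B, C, E}; color blue → {A, D, F}. Each edge has distinct colors on its endpoints.

2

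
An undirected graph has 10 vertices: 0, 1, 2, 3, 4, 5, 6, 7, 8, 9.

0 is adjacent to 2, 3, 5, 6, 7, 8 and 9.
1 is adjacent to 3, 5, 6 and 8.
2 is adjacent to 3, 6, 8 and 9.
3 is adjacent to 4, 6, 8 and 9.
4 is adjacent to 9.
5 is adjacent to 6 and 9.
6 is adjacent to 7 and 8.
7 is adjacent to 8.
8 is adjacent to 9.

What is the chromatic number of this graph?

5

0, 2, 3, 8, 9 are mutually adjacent (a clique of size 5), so at least 5 colors are needed.
One proper 5-coloring: 0=b, 1=b, 2=e, 3=c, 4=b, 5=c, 6=a, 7=c, 8=d, 9=a. Every edge joins two different colors.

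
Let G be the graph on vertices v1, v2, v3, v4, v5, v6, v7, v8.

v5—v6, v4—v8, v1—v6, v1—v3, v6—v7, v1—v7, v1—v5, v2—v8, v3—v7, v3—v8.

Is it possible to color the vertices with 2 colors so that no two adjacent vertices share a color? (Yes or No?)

v1, v5, v6 form a triangle, so at least 3 colors are needed.
So 2 colors are not enough.

No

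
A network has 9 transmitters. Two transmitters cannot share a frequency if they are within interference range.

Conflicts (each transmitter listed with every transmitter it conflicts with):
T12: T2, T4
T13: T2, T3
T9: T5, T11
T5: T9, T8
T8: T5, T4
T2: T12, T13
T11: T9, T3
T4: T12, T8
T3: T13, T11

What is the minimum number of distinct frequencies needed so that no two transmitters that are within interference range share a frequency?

3

The cycle T13-T2-T12-T4-T8-T5-T9-T11-T3-T13 has odd length 9, so it cannot be 2-colored; at least 3 frequencies are needed.
3 frequencies suffice: frequency 1 → {T12, T13, T8, T11}; frequency 2 → {T5, T2, T4, T3}; frequency 3 → {T9}. No two conflicting transmitters share a frequency.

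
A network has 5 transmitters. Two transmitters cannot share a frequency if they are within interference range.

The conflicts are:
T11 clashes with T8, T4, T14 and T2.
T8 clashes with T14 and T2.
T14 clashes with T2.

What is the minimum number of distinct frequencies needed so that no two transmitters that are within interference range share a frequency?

T11, T8, T14, T2 pairwise conflict, so at least 4 frequencies are needed.
4 frequencies suffice: T11=1, T8=4, T4=2, T14=3, T2=2. Each listed conflict is separated.

4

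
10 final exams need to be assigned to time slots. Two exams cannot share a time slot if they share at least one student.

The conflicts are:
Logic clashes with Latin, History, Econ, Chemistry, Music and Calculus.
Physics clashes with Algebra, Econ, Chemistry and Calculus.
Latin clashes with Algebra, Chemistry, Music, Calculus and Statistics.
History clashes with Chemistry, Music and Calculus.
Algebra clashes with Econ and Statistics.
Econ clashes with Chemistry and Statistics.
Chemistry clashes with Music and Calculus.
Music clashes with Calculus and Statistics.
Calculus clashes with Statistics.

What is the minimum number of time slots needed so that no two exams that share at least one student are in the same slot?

Logic, History, Chemistry, Music, Calculus pairwise conflict, so at least 5 time slots are needed.
5 time slots suffice: Logic=3, Physics=3, Latin=5, History=5, Algebra=4, Econ=2, Chemistry=1, Music=4, Calculus=2, Statistics=1. Every pair that conflicts lands in different time slots.

5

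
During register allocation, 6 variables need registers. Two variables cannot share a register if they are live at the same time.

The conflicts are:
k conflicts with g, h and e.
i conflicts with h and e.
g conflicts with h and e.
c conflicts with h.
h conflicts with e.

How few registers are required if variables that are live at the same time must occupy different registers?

4

k, g, h, e all conflict with each other, so at least 4 registers are needed.
4 registers suffice: register 1 → {h}; register 2 → {c, e}; register 3 → {k, i}; register 4 → {g}. Each listed conflict is separated.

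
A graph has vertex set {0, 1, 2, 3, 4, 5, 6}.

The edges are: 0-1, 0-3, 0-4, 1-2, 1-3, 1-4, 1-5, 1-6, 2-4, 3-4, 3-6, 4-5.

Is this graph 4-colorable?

Yes

The chromatic number is 4. 0, 1, 3, 4 form a clique, so at least 4 colors are needed.
One proper 4-coloring: 0=yellow, 1=red, 2=green, 3=green, 4=blue, 5=green, 6=blue.
That is already a proper 4-coloring.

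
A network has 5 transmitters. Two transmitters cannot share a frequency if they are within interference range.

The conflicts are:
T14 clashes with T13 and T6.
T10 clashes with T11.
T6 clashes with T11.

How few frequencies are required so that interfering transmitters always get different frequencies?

2

T14 and T6 conflict, so at least 2 frequencies are needed.
2 frequencies suffice: frequency 1 → {T10, T13, T6}; frequency 2 → {T14, T11}. No two conflicting transmitters share a frequency.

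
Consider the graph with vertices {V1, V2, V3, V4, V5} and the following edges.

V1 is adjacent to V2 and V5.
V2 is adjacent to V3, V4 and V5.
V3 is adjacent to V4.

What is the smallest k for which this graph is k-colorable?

3

V2, V3, V4 are pairwise adjacent, so at least 3 colors are needed.
3 colors suffice: color 1 → {V2}; color 2 → {V1, V3}; color 3 → {V4, V5}. Each edge has distinct colors on its endpoints.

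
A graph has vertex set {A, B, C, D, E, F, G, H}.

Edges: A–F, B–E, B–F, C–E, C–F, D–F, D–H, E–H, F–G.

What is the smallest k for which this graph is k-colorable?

The cycle C-E-H-D-F-C has odd length 5, so it cannot be 2-colored; at least 3 colors are needed.
3 colors suffice: A=2, B=2, C=2, D=3, E=1, F=1, G=2, H=2. No two adjacent vertices share a color.

3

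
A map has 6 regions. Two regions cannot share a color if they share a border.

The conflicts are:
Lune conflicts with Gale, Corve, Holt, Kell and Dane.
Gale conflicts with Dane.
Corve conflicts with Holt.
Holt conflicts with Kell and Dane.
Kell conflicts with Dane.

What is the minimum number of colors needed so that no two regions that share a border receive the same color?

4

Lune, Holt, Kell, Dane pairwise conflict, so at least 4 colors are needed.
4 colors suffice: color 1 → {Lune}; color 2 → {Gale, Holt}; color 3 → {Corve, Dane}; color 4 → {Kell}. Each listed conflict is separated.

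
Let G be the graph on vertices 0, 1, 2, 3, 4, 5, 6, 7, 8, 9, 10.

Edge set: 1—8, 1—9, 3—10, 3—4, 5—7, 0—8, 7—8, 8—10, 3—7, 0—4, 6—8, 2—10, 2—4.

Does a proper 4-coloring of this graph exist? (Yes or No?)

Yes

The chromatic number is 3. The cycle 10-8-0-4-2-10 has odd length 5, so it cannot be 2-colored; at least 3 colors are needed.
One proper 3-coloring: 0=b, 1=b, 2=c, 3=c, 4=a, 5=a, 6=b, 7=b, 8=a, 9=a, 10=b.
Since 4 ≥ 3, a proper 4-coloring certainly exists.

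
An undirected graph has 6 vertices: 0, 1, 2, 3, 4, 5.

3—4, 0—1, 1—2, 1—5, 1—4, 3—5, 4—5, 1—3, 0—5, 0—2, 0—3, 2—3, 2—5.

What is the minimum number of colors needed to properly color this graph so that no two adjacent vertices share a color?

5

0, 1, 2, 3, 5 are mutually adjacent (a clique of size 5), so at least 5 colors are needed.
5 colors suffice: color red → {1}; color blue → {3}; color green → {5}; color yellow → {2, 4}; color purple → {0}. Each edge has distinct colors on its endpoints.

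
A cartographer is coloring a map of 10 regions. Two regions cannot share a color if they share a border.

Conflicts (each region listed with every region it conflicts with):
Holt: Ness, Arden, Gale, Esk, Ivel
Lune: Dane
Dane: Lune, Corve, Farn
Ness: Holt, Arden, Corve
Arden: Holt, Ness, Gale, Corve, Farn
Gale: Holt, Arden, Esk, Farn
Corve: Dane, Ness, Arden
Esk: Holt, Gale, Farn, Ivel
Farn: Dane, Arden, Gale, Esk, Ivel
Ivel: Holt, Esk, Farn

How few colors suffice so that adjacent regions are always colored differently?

3

Holt, Gale, Esk are mutually in conflict, so at least 3 colors are needed.
A valid assignment using 3 colors: Holt=1, Lune=1, Dane=2, Ness=3, Arden=2, Gale=3, Corve=1, Esk=2, Farn=1, Ivel=3. Every pair that conflicts lands in different colors.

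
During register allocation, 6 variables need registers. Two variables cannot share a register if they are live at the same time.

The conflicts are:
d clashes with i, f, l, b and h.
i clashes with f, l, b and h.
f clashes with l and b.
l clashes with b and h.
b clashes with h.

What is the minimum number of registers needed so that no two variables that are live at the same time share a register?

5

d, i, l, b, h are mutually in conflict, so at least 5 registers are needed.
5 registers suffice: d=2, i=3, f=5, l=4, b=1, h=5. Each listed conflict is separated.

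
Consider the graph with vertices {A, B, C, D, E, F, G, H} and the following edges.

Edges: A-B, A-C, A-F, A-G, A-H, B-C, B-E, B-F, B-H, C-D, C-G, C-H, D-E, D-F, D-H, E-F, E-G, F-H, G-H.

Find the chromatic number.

A, C, G, H form a clique, so at least 4 colors are needed.
One proper 4-coloring: A=green, B=yellow, C=blue, D=green, E=red, F=blue, G=yellow, H=red. Every edge joins two different colors.

4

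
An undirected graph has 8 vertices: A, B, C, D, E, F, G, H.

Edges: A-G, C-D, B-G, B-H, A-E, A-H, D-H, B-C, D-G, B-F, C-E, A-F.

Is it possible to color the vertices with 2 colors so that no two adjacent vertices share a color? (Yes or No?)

No

The cycle A-E-C-B-F-A has odd length 5, so it cannot be 2-colored; at least 3 colors are needed.
So 2 colors are not enough.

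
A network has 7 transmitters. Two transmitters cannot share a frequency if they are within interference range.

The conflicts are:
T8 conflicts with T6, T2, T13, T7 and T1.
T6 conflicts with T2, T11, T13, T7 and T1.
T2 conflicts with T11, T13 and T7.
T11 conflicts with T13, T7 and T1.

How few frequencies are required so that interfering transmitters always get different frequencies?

T8, T6, T2, T13 are mutually in conflict, so at least 4 frequencies are needed.
A valid assignment using 4 frequencies: T8=3, T6=1, T2=2, T11=3, T13=4, T7=4, T1=2. No two conflicting transmitters share a frequency.

4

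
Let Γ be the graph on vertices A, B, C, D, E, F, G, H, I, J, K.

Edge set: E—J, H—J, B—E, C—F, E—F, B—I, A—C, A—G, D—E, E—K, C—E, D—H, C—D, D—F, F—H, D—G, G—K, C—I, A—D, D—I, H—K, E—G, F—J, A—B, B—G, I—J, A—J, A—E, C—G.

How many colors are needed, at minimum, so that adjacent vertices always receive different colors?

A, C, D, E, G are mutually adjacent (a clique of size 5), so at least 5 colors are needed.
5 colors suffice: A=4, B=2, C=3, D=2, E=1, F=4, G=5, H=1, I=1, J=2, K=2. Each edge has distinct colors on its endpoints.

5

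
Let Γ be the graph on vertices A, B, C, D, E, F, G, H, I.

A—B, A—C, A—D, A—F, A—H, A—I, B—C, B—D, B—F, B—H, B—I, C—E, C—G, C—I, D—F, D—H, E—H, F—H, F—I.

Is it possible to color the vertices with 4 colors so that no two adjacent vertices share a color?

No

A, B, D, F, H are pairwise adjacent (a clique of size 5), so at least 5 colors are needed.
So 4 colors are not enough.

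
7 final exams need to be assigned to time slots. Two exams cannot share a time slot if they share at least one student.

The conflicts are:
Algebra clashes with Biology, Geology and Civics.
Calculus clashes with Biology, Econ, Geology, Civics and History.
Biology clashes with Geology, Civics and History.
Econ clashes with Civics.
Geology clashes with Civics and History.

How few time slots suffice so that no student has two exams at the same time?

4

Calculus, Biology, Geology, Civics pairwise conflict, so at least 4 time slots are needed.
A valid assignment using 4 time slots: Algebra=1, Calculus=1, Biology=4, Econ=3, Geology=3, Civics=2, History=2. Every pair that conflicts lands in different time slots.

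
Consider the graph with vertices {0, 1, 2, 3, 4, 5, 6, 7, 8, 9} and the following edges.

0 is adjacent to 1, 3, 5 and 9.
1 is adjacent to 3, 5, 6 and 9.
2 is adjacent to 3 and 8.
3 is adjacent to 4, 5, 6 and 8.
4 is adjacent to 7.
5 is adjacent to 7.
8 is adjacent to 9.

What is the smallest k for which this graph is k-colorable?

0, 1, 3, 5 are mutually adjacent (a clique of size 4), so at least 4 colors are needed.
4 colors suffice: color red → {3, 7, 9}; color blue → {1, 4, 8}; color green → {0, 2, 6}; color yellow → {5}. Every edge joins two different colors.

4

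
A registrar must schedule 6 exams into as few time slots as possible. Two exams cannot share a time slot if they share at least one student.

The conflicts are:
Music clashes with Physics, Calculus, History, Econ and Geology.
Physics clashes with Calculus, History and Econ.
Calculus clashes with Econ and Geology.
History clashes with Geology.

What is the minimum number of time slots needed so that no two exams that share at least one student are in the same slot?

4

Music, Physics, Calculus, Econ are mutually in conflict, so at least 4 time slots are needed.
Using 4 time slots: Music=1, Physics=3, Calculus=2, History=2, Econ=4, Geology=3. Each listed conflict is separated.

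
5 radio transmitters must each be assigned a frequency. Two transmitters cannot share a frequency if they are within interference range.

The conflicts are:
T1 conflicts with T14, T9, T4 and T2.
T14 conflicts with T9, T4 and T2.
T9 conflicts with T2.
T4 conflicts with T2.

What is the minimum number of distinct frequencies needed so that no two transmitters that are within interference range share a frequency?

4

T1, T14, T4, T2 are mutually in conflict, so at least 4 frequencies are needed.
4 frequencies suffice: frequency 1 → {T2}; frequency 2 → {T1}; frequency 3 → {T14}; frequency 4 → {T9, T4}. Each listed conflict is separated.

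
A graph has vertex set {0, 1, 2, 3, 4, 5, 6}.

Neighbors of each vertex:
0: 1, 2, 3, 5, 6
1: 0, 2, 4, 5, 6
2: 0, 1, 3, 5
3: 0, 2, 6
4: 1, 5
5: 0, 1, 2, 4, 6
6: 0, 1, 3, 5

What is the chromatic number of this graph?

4

0, 1, 2, 5 are pairwise adjacent (a clique of size 4), so at least 4 colors are needed.
A valid assignment using 4 colors: 0=red, 1=blue, 2=yellow, 3=blue, 4=red, 5=green, 6=yellow. Each edge has distinct colors on its endpoints.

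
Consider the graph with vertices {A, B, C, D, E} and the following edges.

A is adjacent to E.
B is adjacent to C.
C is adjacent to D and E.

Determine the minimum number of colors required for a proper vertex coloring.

C and E are adjacent, so at least 2 colors are needed.
2 colors suffice: color 1 → {A, C}; color 2 → {B, D, E}. Each edge has distinct colors on its endpoints.

2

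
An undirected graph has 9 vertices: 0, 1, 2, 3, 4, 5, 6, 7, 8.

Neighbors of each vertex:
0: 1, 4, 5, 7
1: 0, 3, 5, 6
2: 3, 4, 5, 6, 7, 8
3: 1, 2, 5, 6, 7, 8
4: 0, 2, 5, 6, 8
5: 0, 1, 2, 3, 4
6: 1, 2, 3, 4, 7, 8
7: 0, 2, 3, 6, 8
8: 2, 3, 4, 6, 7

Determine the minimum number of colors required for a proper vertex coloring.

5

2, 3, 6, 7, 8 are mutually adjacent (a clique of size 5), so at least 5 colors are needed.
5 colors suffice: color a → {0, 2}; color b → {3, 4}; color c → {5, 6}; color d → {1, 7}; color e → {8}. No two adjacent vertices share a color.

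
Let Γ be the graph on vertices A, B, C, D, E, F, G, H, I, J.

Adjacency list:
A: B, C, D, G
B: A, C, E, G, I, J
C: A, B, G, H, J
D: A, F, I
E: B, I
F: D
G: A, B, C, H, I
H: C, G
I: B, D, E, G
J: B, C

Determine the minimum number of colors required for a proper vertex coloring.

4

A, B, C, G are mutually adjacent (a clique of size 4), so at least 4 colors are needed.
4 colors suffice: A=yellow, B=red, C=blue, D=red, E=green, F=blue, G=green, H=red, I=blue, J=green. Each edge has distinct colors on its endpoints.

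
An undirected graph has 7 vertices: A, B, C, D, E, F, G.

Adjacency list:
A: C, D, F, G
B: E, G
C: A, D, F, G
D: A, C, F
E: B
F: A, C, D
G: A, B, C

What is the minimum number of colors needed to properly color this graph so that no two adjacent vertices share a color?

4

A, C, D, F are pairwise adjacent (a clique of size 4), so at least 4 colors are needed.
A valid assignment using 4 colors: A=1, B=1, C=2, D=4, E=2, F=3, G=3. No two adjacent vertices share a color.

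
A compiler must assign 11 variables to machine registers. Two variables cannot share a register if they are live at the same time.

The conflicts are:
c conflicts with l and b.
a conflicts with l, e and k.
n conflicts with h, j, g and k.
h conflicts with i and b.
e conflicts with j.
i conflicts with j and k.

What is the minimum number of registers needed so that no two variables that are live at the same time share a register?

3

The cycle e-j-n-k-a-e has odd length 5, so it cannot be 2-colored; at least 3 registers are needed.
3 registers suffice: register 1 → {a, n, i, b}; register 2 → {c, h, j, g, k}; register 3 → {l, e}. Each listed conflict is separated.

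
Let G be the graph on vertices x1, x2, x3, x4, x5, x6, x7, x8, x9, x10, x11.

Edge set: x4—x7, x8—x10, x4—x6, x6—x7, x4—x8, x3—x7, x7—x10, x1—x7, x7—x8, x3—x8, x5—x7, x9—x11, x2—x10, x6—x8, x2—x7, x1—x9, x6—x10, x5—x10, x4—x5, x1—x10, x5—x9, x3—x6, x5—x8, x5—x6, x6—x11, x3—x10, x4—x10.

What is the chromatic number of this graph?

x4, x5, x6, x7, x8, x10 form a clique, so at least 6 colors are needed.
6 colors suffice: color 1 → {x9, x10}; color 2 → {x7, x11}; color 3 → {x1, x2, x6}; color 4 → {x3, x5}; color 5 → {x8}; color 6 → {x4}. Each edge has distinct colors on its endpoints.

6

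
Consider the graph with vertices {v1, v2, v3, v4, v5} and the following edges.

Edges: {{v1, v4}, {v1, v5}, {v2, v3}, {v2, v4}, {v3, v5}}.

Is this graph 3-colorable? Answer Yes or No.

The chromatic number is 3. The cycle v2-v4-v1-v5-v3-v2 has odd length 5, so it cannot be 2-colored; at least 3 colors are needed.
3 colors suffice: v1=R, v2=G, v3=R, v4=B, v5=B.
That is already a proper 3-coloring.

Yes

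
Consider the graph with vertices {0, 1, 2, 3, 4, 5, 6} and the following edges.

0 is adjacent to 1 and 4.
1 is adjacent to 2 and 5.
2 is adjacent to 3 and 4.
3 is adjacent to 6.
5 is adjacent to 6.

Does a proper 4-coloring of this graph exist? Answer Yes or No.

Yes

The chromatic number is 3. The cycle 1-2-3-6-5-1 has odd length 5, so it cannot be 2-colored; at least 3 colors are needed.
One proper 3-coloring: 0=red, 1=blue, 2=red, 3=blue, 4=blue, 5=green, 6=red.
Since 4 ≥ 3, a proper 4-coloring certainly exists.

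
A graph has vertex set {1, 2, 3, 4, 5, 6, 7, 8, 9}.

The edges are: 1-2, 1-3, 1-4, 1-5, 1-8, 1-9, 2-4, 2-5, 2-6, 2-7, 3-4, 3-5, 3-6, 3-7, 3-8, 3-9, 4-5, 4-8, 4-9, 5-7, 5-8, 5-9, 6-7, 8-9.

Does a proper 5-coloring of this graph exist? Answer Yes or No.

1, 3, 4, 5, 8, 9 are mutually adjacent (a clique of size 6), so at least 6 colors are needed.
So 5 colors are not enough.

No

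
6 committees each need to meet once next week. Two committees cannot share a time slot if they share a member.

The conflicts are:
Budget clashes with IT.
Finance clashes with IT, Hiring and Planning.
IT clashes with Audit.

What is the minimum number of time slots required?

2

IT and Audit conflict, so at least 2 time slots are needed.
2 time slots suffice: Budget=2, Finance=2, IT=1, Hiring=1, Planning=1, Audit=2. Each listed conflict is separated.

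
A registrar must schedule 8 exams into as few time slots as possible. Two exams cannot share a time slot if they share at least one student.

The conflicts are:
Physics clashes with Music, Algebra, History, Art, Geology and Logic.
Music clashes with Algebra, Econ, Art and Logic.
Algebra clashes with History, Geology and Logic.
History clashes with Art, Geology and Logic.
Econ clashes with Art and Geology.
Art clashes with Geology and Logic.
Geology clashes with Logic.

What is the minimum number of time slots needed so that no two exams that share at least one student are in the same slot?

5

Physics, Algebra, History, Geology, Logic pairwise conflict, so at least 5 time slots are needed.
Using 5 time slots: Physics=4, Music=1, Algebra=3, History=5, Econ=2, Art=3, Geology=1, Logic=2. No two conflicting exams share a time slot.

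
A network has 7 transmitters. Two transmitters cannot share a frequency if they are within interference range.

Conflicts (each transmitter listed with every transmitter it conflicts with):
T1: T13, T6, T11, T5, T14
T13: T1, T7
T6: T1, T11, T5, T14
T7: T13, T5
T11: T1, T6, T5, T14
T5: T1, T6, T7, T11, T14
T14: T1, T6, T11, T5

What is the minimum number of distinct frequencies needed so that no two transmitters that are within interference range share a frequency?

5

T1, T6, T11, T5, T14 all conflict with each other, so at least 5 frequencies are needed.
5 frequencies suffice: frequency 1 → {T13, T5}; frequency 2 → {T1, T7}; frequency 3 → {T6}; frequency 4 → {T11}; frequency 5 → {T14}. No two conflicting transmitters share a frequency.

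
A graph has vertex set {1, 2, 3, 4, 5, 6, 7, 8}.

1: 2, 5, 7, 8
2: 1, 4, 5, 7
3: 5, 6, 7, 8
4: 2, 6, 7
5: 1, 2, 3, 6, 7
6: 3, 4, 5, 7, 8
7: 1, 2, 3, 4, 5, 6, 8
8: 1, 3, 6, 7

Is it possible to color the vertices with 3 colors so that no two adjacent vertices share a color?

1, 2, 5, 7 are mutually adjacent (a clique of size 4), so at least 4 colors are needed.
So 3 colors are not enough.

No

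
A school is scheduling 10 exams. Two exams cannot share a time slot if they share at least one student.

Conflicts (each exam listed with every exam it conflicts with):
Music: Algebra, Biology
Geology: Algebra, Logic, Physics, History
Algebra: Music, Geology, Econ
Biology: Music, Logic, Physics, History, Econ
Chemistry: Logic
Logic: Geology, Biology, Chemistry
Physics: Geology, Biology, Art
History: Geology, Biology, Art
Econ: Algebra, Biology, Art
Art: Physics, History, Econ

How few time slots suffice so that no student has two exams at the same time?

3

The cycle Algebra-Music-Biology-Physics-Geology-Algebra has odd length 5, so it cannot be 2-colored; at least 3 time slots are needed.
A valid assignment using 3 time slots: Music=3, Geology=1, Algebra=2, Biology=1, Chemistry=1, Logic=2, Physics=2, History=2, Econ=3, Art=1. Each listed conflict is separated.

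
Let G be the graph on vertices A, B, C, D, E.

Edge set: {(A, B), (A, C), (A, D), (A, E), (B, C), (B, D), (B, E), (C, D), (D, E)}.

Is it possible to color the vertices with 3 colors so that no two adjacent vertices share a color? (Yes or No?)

A, B, D, E are pairwise adjacent (a clique of size 4), so at least 4 colors are needed.
So 3 colors are not enough.

No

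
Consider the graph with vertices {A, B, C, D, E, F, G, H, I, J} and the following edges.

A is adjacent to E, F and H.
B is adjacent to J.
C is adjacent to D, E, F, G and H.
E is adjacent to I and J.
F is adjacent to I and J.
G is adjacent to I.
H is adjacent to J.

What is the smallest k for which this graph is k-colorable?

C and D are adjacent, so at least 2 colors are needed.
2 colors suffice: color 1 → {A, C, I, J}; color 2 → {B, D, E, F, G, H}. Each edge has distinct colors on its endpoints.

2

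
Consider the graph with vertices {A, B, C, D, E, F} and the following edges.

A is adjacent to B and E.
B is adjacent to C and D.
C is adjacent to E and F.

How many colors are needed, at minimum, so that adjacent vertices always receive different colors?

B and C are adjacent, so at least 2 colors are needed.
2 colors suffice: color 1 → {A, C, D}; color 2 → {B, E, F}. Every edge joins two different colors.

2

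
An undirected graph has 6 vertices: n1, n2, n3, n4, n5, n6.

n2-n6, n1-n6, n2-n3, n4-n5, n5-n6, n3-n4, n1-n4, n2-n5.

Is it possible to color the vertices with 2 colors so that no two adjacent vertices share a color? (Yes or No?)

n2, n5, n6 form a triangle, so at least 3 colors are needed.
So 2 colors are not enough.

No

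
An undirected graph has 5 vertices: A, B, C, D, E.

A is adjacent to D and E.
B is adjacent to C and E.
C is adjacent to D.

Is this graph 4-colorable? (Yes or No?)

The chromatic number is 3. The cycle C-D-A-E-B-C has odd length 5, so it cannot be 2-colored; at least 3 colors are needed.
3 colors suffice: color red → {A, B}; color blue → {D, E}; color green → {C}.
Since 4 ≥ 3, a proper 4-coloring certainly exists.

Yes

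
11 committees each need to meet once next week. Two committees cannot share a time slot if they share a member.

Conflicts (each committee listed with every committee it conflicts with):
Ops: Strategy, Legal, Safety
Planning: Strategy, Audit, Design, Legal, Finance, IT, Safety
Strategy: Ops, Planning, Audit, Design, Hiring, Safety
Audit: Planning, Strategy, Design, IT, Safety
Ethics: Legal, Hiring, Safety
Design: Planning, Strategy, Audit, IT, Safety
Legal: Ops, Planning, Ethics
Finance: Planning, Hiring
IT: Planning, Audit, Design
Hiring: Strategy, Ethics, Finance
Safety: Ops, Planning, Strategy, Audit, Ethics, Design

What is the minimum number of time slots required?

Planning, Strategy, Audit, Design, Safety all conflict with each other, so at least 5 time slots are needed.
5 time slots suffice: time slot 1 → {Ops, Planning, Hiring}; time slot 2 → {Legal, Finance, IT, Safety}; time slot 3 → {Strategy, Ethics}; time slot 4 → {Design}; time slot 5 → {Audit}. Each listed conflict is separated.

5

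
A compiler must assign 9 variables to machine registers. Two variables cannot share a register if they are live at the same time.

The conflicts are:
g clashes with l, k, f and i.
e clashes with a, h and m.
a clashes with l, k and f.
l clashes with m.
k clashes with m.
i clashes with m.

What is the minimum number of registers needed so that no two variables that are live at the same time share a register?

k and m conflict, so at least 2 registers are needed.
2 registers suffice: register 1 → {g, a, h, m}; register 2 → {e, l, k, f, i}. No two conflicting variables share a register.

2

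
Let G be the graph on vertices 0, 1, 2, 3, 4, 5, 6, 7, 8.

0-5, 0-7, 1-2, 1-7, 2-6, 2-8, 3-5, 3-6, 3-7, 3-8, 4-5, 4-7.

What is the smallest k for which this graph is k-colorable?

3

The cycle 6-3-7-1-2-6 has odd length 5, so it cannot be 2-colored; at least 3 colors are needed.
3 colors suffice: color a → {2, 5, 7}; color b → {0, 1, 3, 4}; color c → {6, 8}. No two adjacent vertices share a color.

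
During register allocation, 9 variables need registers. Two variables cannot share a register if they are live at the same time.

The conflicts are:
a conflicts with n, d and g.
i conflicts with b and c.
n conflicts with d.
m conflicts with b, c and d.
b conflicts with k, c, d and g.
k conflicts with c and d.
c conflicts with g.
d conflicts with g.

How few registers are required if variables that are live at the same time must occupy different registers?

a, n, d are mutually in conflict, so at least 3 registers are needed.
3 registers suffice: register 1 → {a, b}; register 2 → {c, d}; register 3 → {i, n, m, k, g}. Each listed conflict is separated.

3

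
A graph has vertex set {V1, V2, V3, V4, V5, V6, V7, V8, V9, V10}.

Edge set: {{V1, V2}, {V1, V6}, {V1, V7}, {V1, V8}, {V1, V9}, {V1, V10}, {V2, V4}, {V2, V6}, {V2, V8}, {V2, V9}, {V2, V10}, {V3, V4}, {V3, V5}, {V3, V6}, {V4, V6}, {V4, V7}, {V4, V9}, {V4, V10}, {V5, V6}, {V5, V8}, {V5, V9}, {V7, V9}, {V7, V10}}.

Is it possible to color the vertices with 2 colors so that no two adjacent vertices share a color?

No

V3, V4, V6 are pairwise adjacent, so at least 3 colors are needed.
So 2 colors are not enough.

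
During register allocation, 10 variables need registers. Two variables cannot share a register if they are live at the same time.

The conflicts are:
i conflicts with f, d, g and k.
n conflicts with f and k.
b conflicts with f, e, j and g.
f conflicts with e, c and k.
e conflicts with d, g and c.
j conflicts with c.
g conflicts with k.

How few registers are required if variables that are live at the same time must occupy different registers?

f, e, c pairwise conflict, so at least 3 registers are needed.
3 registers suffice: i=3, n=3, b=3, f=1, e=2, d=1, j=1, g=1, c=3, k=2. No two conflicting variables share a register.

3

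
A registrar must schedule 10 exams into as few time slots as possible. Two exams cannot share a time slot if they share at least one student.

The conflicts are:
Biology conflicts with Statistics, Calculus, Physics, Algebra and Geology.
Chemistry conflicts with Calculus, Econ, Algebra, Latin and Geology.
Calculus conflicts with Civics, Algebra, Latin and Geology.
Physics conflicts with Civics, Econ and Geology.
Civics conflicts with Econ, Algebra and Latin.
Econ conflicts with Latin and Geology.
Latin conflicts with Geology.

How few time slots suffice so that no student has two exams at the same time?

4

Chemistry, Calculus, Latin, Geology pairwise conflict, so at least 4 time slots are needed.
4 time slots suffice: Biology=3, Chemistry=3, Statistics=1, Calculus=2, Physics=4, Civics=1, Econ=2, Algebra=4, Latin=4, Geology=1. Each listed conflict is separated.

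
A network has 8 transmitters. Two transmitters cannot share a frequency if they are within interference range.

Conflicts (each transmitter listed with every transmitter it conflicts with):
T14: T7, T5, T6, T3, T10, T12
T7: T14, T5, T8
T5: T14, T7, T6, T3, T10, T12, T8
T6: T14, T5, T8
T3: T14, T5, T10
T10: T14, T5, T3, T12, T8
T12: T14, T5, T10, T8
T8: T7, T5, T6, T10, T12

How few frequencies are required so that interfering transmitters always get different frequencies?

T5, T10, T12, T8 all conflict with each other, so at least 4 frequencies are needed.
4 frequencies suffice: frequency 1 → {T5}; frequency 2 → {T14, T8}; frequency 3 → {T7, T6, T10}; frequency 4 → {T3, T12}. Every pair that conflicts lands in different frequencies.

4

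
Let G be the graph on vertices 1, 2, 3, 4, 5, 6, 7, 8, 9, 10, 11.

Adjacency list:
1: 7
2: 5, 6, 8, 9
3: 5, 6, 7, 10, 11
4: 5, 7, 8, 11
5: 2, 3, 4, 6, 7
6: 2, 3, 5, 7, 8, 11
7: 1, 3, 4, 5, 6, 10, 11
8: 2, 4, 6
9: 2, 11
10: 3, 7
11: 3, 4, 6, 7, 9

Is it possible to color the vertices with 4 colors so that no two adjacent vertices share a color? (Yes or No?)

The chromatic number is 4. 3, 6, 7, 11 are mutually adjacent (a clique of size 4), so at least 4 colors are needed.
4 colors suffice: 1=b, 2=a, 3=d, 4=b, 5=c, 6=b, 7=a, 8=c, 9=b, 10=b, 11=c.
That is already a proper 4-coloring.

Yes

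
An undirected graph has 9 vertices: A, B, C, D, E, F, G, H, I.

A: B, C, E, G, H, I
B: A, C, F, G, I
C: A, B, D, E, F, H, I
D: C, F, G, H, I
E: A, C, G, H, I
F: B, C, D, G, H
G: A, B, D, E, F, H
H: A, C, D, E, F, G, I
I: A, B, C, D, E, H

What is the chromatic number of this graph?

5

A, C, E, H, I are pairwise adjacent (a clique of size 5), so at least 5 colors are needed.
5 colors suffice: A=4, B=1, C=2, D=4, E=5, F=3, G=2, H=1, I=3. Every edge joins two different colors.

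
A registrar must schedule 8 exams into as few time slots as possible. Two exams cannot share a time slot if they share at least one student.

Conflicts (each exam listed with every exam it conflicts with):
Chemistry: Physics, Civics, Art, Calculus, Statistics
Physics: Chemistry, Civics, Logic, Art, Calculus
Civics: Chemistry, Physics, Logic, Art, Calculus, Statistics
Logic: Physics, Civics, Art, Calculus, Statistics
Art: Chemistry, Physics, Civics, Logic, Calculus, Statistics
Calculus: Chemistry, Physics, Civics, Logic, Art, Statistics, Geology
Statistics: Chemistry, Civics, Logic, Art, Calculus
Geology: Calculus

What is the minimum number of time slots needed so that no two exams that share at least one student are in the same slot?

5

Chemistry, Physics, Civics, Art, Calculus all conflict with each other, so at least 5 time slots are needed.
Using 5 time slots: Chemistry=4, Physics=5, Civics=3, Logic=4, Art=2, Calculus=1, Statistics=5, Geology=2. No two conflicting exams share a time slot.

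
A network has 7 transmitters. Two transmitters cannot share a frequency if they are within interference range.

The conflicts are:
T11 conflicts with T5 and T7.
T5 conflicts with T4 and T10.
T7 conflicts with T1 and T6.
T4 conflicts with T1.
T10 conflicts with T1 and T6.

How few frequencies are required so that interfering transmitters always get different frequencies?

3

The cycle T6-T7-T11-T5-T10-T6 has odd length 5, so it cannot be 2-colored; at least 3 frequencies are needed.
Using 3 frequencies: T11=2, T5=1, T7=1, T4=3, T10=3, T1=2, T6=2. Each listed conflict is separated.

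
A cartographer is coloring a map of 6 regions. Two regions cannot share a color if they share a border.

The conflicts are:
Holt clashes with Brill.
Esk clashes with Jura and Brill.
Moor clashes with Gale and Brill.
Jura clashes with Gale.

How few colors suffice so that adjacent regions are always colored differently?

3

The cycle Jura-Esk-Brill-Moor-Gale-Jura has odd length 5, so it cannot be 2-colored; at least 3 colors are needed.
3 colors suffice: color 1 → {Jura, Brill}; color 2 → {Holt, Esk, Moor}; color 3 → {Gale}. No two conflicting regions share a color.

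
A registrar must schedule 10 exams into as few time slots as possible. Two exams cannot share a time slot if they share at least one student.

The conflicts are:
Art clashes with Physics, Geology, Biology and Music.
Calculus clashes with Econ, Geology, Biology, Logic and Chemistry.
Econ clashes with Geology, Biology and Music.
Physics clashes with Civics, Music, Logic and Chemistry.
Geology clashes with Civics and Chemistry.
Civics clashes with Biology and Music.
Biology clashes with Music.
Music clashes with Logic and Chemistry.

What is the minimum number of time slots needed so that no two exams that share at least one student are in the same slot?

Art, Biology, Music all conflict with each other, so at least 3 time slots are needed.
A valid assignment using 3 time slots: Art=3, Calculus=1, Econ=3, Physics=2, Geology=2, Civics=3, Biology=2, Music=1, Logic=3, Chemistry=3. No two conflicting exams share a time slot.

3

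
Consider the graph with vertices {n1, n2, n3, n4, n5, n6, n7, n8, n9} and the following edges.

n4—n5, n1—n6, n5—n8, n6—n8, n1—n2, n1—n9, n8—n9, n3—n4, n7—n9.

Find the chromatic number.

n1 and n9 are adjacent, so at least 2 colors are needed.
2 colors suffice: color 1 → {n2, n3, n5, n6, n9}; color 2 → {n1, n4, n7, n8}. Each edge has distinct colors on its endpoints.

2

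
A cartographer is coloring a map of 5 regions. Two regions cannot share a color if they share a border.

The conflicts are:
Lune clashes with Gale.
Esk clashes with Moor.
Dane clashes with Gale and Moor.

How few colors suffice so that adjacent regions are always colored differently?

2

Esk and Moor conflict, so at least 2 colors are needed.
One proper 2-coloring: Lune=2, Esk=2, Dane=2, Gale=1, Moor=1. Each listed conflict is separated.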